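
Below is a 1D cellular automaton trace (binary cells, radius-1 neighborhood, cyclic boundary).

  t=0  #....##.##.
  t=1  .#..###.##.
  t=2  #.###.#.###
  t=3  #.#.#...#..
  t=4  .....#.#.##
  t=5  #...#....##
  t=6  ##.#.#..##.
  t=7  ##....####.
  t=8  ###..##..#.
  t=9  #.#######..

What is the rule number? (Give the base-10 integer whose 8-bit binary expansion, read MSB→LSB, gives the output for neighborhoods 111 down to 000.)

90

  ### -> .   bit 7 = 0  t=1,i=5
  ##. -> #   bit 6 = 1  t=0,i=6
  #.# -> .   bit 5 = 0  t=0,i=7
  #.. -> #   bit 4 = 1  t=0,i=1
  .## -> #   bit 3 = 1  t=0,i=5
  .#. -> .   bit 2 = 0  t=0,i=0
  ..# -> #   bit 1 = 1  t=0,i=4
  ... -> .   bit 0 = 0  t=0,i=2
  bits 01011010 = 90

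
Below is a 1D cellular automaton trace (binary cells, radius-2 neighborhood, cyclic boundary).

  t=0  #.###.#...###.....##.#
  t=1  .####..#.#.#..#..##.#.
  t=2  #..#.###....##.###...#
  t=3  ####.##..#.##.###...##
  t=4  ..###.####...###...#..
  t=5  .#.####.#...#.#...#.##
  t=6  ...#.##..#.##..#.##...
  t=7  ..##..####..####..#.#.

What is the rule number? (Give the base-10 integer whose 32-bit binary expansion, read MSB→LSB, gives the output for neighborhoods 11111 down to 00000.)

1787646828

  #####|.  b31=0 t=3,i=0
  ####.|#  b30=1 t=1,i=3
  ###.#|#  b29=1 t=0,i=4
  ###..|.  b28=0 t=0,i=12
  ##.##|#  b27=1 t=0,i=1
  ##.#.|.  b26=0 t=0,i=5
  ##..#|#  b25=1 t=1,i=5
  ##...|.  b24=0 t=0,i=13
  #.###|#  b23=1 t=0,i=2
  #.##.|.  b22=0 t=0,i=21
  #.#.#|.  b21=0 t=1,i=9
  #.#..|.  b20=0 t=0,i=6
  #..##|#  b19=1 t=1,i=0
  #..#.|#  b18=1 t=1,i=6
  #...#|.  b17=0 t=0,i=8
  #....|#  b16=1 t=0,i=14
  .####|.  b15=0 t=1,i=2
  .###.|#  b14=1 t=0,i=3
  .##.#|.  b13=0 t=0,i=0
  .##..|#  b12=1 t=2,i=0
  .#.##|.  b11=0 t=2,i=4
  .#.#.|.  b10=0 t=1,i=8
  .#..#|#  b9=1 t=1,i=12
  .#...|#  b8=1 t=0,i=7
  ..###|.  b7=0 t=0,i=10
  ..##.|#  b6=1 t=0,i=18
  ..#.#|#  b5=1 t=1,i=7
  ..#..|.  b4=0 t=1,i=14
  ...##|#  b3=1 t=0,i=9
  ...#.|#  b2=1 t=4,i=18
  ....#|.  b1=0 t=0,i=16
  .....|.  b0=0 t=0,i=15
  bits 01101010100011010101001101101100 = 1787646828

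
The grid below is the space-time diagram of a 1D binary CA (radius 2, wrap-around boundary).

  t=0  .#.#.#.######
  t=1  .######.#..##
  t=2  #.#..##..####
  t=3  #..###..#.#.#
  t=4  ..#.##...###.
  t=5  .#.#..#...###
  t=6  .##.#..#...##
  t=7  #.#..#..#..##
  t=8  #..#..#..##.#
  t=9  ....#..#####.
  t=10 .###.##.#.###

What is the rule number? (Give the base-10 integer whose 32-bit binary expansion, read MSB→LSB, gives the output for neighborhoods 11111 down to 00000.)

  ##### -> .   bit 31 = 0  t=0,i=9
  ####. -> #   bit 30 = 1  t=0,i=11
  ###.# -> #   bit 29 = 1  t=0,i=12
  ###.. -> #   bit 28 = 1  t=3,i=5
  ##.## -> #   bit 27 = 1  t=1,i=0
  ##.#. -> .   bit 26 = 0  t=0,i=0
  ##..# -> .   bit 25 = 0  t=2,i=7
  ##... -> #   bit 24 = 1  t=4,i=6
  #.### -> .   bit 23 = 0  t=0,i=7
  #.##. -> .   bit 22 = 0  t=3,i=12
  #.#.# -> #   bit 21 = 1  t=0,i=1
  #.#.. -> .   bit 20 = 0  t=1,i=8
  #..## -> #   bit 19 = 1  t=1,i=10
  #..#. -> .   bit 18 = 0  t=3,i=7
  #...# -> .   bit 17 = 0  t=4,i=0
  #.... -> .   bit 16 = 0  t=9,i=0
  .#### -> #   bit 15 = 1  t=0,i=8
  .###. -> #   bit 14 = 1  t=3,i=4
  .##.# -> #   bit 13 = 1  t=1,i=12
  .##.. -> .   bit 12 = 0  t=2,i=6
  .#.## -> #   bit 11 = 1  t=0,i=6
  .#.#. -> #   bit 10 = 1  t=0,i=2
  .#..# -> #   bit 9 = 1  t=1,i=9
  .#... -> #   bit 8 = 1  t=5,i=7
  ..### -> .   bit 7 = 0  t=2,i=9
  ..##. -> #   bit 6 = 1  t=1,i=11
  ..#.# -> .   bit 5 = 0  t=3,i=8
  ..#.. -> .   bit 4 = 0  t=5,i=6
  ...## -> .   bit 3 = 0  t=4,i=8
  ...#. -> #   bit 2 = 1  t=4,i=1
  ....# -> #   bit 1 = 1  t=9,i=2
  ..... -> #   bit 0 = 1  t=9,i=1
  bits 01111001001010001110111101000111 = 2032725831

2032725831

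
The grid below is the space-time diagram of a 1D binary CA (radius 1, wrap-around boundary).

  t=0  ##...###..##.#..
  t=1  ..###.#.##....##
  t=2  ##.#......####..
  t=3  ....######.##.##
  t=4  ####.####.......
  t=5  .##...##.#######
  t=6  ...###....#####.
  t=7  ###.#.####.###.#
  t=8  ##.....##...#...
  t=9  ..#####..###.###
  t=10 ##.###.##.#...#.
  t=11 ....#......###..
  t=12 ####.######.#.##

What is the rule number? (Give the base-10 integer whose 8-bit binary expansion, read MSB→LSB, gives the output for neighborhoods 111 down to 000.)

147

  ###|#  b7=1 t=0,i=6
  ##.|.  b6=0 t=0,i=1
  #.#|.  b5=0 t=0,i=12
  #..|#  b4=1 t=0,i=2
  .##|.  b3=0 t=0,i=0
  .#.|.  b2=0 t=0,i=13
  ..#|#  b1=1 t=0,i=4
  ...|#  b0=1 t=0,i=3
  bits 10010011 = 147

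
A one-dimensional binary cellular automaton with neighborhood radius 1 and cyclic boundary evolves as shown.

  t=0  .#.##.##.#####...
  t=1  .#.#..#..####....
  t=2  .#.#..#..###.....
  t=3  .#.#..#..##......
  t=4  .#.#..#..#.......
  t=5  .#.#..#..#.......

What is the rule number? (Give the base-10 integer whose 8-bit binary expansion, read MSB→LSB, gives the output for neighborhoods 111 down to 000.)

  [7] ### => #  t=0,i=10
  [6] ##. => .  t=0,i=4
  [5] #.# => .  t=0,i=2
  [4] #.. => .  t=0,i=14
  [3] .## => #  t=0,i=3
  [2] .#. => #  t=0,i=1
  [1] ..# => .  t=0,i=0
  [0] ... => .  t=0,i=15
  bits 10001100 = 140

140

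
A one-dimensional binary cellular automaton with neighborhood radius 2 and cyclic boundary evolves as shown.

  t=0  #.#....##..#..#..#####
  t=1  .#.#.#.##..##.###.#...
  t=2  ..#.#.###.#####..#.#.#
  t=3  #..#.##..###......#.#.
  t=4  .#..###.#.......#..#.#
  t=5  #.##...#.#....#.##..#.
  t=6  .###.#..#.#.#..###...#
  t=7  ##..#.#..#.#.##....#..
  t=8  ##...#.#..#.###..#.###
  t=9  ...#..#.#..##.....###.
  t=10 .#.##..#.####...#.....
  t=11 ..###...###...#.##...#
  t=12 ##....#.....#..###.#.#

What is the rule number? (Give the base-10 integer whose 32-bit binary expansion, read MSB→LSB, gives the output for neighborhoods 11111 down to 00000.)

214613842

  #####|.  b31=0 t=0,i=19
  ####.|.  b30=0 t=0,i=21
  ###.#|.  b29=0 t=0,i=0
  ###..|.  b28=0 t=2,i=14
  ##.##|#  b27=1 t=1,i=13
  ##.#.|#  b26=1 t=0,i=1
  ##..#|.  b25=0 t=0,i=9
  ##...|.  b24=0 t=3,i=12
  #.###|#  b23=1 t=1,i=14
  #.##.|#  b22=1 t=1,i=7
  #.#.#|.  b21=0 t=1,i=3
  #.#..|.  b20=0 t=0,i=2
  #..##|#  b19=1 t=0,i=16
  #..#.|.  b18=0 t=0,i=10
  #...#|#  b17=1 t=5,i=5
  #....|.  b16=0 t=0,i=4
  .####|#  b15=1 t=0,i=18
  .###.|.  b14=0 t=1,i=15
  .##.#|#  b13=1 t=1,i=12
  .##..|#  b12=1 t=0,i=8
  .#.##|#  b11=1 t=1,i=6
  .#.#.|#  b10=1 t=1,i=2
  .#..#|#  b9=1 t=0,i=12
  .#...|#  b8=1 t=0,i=3
  ..###|.  b7=0 t=0,i=17
  ..##.|#  b6=1 t=0,i=7
  ..#.#|.  b5=0 t=1,i=1
  ..#..|#  b4=1 t=0,i=11
  ...##|.  b3=0 t=0,i=6
  ...#.|.  b2=0 t=1,i=0
  ....#|#  b1=1 t=0,i=5
  .....|.  b0=0 t=3,i=14
  bits 00001100110010101011111101010010 = 214613842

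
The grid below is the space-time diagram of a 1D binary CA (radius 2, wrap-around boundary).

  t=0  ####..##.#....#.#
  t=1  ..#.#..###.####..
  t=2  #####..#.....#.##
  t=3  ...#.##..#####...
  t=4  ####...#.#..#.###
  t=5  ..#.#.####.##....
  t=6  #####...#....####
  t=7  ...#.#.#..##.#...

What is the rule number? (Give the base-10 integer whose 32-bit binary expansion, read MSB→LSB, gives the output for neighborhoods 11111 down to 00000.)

  nb #####: next=.  (t=0,i=1, bit31=0)
  nb ####.: next=#  (t=0,i=2, bit30=1)
  nb ###.#: next=.  (t=1,i=9, bit29=0)
  nb ###..: next=.  (t=0,i=3, bit28=0)
  nb ##.##: next=.  (t=1,i=10, bit27=0)
  nb ##.#.: next=#  (t=0,i=8, bit26=1)
  nb ##..#: next=#  (t=0,i=4, bit25=1)
  nb ##...: next=#  (t=1,i=15, bit24=1)
  nb #.###: next=.  (t=0,i=16, bit23=0)
  nb #.##.: next=.  (t=3,i=5, bit22=0)
  nb #.#.#: next=#  (t=5,i=4, bit21=1)
  nb #.#..: next=#  (t=0,i=9, bit20=1)
  nb #..##: next=.  (t=0,i=5, bit19=0)
  nb #..#.: next=#  (t=2,i=6, bit18=1)
  nb #...#: next=.  (t=4,i=5, bit17=0)
  nb #....: next=#  (t=0,i=11, bit16=1)
  nb .####: next=.  (t=0,i=0, bit15=0)
  nb .###.: next=.  (t=1,i=8, bit14=0)
  nb .##.#: next=#  (t=0,i=7, bit13=1)
  nb .##..: next=.  (t=3,i=6, bit12=0)
  nb .#.##: next=.  (t=0,i=15, bit11=0)
  nb .#.#.: next=#  (t=1,i=3, bit10=1)
  nb .#..#: next=.  (t=1,i=5, bit9=0)
  nb .#...: next=.  (t=0,i=10, bit8=0)
  nb ..###: next=#  (t=1,i=7, bit7=1)
  nb ..##.: next=.  (t=0,i=6, bit6=0)
  nb ..#.#: next=#  (t=0,i=14, bit5=1)
  nb ..#..: next=.  (t=2,i=7, bit4=0)
  nb ...##: next=.  (t=6,i=12, bit3=0)
  nb ...#.: next=#  (t=0,i=13, bit2=1)
  nb ....#: next=#  (t=0,i=12, bit1=1)
  nb .....: next=#  (t=2,i=10, bit0=1)
  bits 01000111001101010010010010100111 = 1194665127

1194665127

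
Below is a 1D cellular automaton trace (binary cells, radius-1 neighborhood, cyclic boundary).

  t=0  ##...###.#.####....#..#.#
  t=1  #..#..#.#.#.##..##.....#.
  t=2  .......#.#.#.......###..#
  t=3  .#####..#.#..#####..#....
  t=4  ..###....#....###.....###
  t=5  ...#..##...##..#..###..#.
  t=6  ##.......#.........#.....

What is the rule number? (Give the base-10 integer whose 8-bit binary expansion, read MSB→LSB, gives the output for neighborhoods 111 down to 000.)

161

  nb ###: next=#  (t=0,i=0, bit7=1)
  nb ##.: next=.  (t=0,i=1, bit6=0)
  nb #.#: next=#  (t=0,i=8, bit5=1)
  nb #..: next=.  (t=0,i=2, bit4=0)
  nb .##: next=.  (t=0,i=5, bit3=0)
  nb .#.: next=.  (t=0,i=9, bit2=0)
  nb ..#: next=.  (t=0,i=4, bit1=0)
  nb ...: next=#  (t=0,i=3, bit0=1)
  bits 10100001 = 161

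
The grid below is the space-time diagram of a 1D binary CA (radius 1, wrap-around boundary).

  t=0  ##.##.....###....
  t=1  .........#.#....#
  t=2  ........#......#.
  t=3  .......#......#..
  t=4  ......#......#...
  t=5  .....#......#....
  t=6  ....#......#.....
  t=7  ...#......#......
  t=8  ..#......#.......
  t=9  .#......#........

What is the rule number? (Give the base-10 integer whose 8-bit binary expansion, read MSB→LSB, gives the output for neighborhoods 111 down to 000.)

  [7] ### => #  t=0,i=11
  [6] ##. => .  t=0,i=1
  [5] #.# => .  t=0,i=2
  [4] #.. => .  t=0,i=5
  [3] .## => .  t=0,i=0
  [2] .#. => .  t=1,i=9
  [1] ..# => #  t=0,i=9
  [0] ... => .  t=0,i=6
  bits 10000010 = 130

130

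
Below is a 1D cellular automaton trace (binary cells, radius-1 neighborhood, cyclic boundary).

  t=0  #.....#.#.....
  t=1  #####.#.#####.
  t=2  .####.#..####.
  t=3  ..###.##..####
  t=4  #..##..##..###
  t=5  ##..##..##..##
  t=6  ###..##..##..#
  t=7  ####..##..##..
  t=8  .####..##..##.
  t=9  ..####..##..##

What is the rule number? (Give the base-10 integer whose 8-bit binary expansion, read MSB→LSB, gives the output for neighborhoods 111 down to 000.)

213

  [7] ### => #  t=1,i=1
  [6] ##. => #  t=1,i=4
  [5] #.# => .  t=0,i=7
  [4] #.. => #  t=0,i=1
  [3] .## => .  t=1,i=0
  [2] .#. => #  t=0,i=0
  [1] ..# => .  t=0,i=5
  [0] ... => #  t=0,i=2
  bits 11010101 = 213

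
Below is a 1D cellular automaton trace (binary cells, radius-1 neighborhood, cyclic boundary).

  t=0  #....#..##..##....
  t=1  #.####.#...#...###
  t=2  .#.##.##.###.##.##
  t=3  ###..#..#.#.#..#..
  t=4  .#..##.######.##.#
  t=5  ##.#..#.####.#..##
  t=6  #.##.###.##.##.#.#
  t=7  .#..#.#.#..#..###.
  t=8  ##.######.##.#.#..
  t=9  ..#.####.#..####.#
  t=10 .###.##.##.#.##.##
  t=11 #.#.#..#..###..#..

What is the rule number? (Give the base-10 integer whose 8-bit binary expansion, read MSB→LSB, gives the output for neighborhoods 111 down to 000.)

167

  nb ###: next=#  (t=1,i=3, bit7=1)
  nb ##.: next=.  (t=0,i=9, bit6=0)
  nb #.#: next=#  (t=1,i=1, bit5=1)
  nb #..: next=.  (t=0,i=1, bit4=0)
  nb .##: next=.  (t=0,i=8, bit3=0)
  nb .#.: next=#  (t=0,i=0, bit2=1)
  nb ..#: next=#  (t=0,i=4, bit1=1)
  nb ...: next=#  (t=0,i=2, bit0=1)
  bits 10100111 = 167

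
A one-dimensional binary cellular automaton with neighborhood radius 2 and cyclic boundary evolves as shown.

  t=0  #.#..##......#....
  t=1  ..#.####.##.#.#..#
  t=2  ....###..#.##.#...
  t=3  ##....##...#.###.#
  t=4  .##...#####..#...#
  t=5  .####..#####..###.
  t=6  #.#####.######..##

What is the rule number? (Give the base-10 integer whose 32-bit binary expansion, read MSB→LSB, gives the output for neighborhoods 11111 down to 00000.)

  [31] ##### => #  t=4,i=8
  [30] ####. => #  t=1,i=6
  [29] ###.# => .  t=1,i=7
  [28] ###.. => #  t=2,i=6
  [27] ##.## => .  t=1,i=8
  [26] ##.#. => #  t=1,i=11
  [25] ##..# => #  t=2,i=7
  [24] ##... => #  t=0,i=7
  [23] #.### => #  t=1,i=4
  [22] #.##. => #  t=1,i=9
  [21] #.#.# => #  t=1,i=12
  [20] #.#.. => #  t=0,i=2
  [19] #..## => #  t=0,i=4
  [18] #..#. => .  t=1,i=1
  [17] #...# => #  t=3,i=9
  [16] #.... => .  t=0,i=8
  [15] .#### => #  t=1,i=5
  [14] .###. => .  t=2,i=5
  [13] .##.# => .  t=1,i=10
  [12] .##.. => #  t=0,i=6
  [11] .#.## => .  t=1,i=3
  [10] .#.#. => .  t=0,i=1
  [9] .#..# => .  t=0,i=3
  [8] .#... => #  t=0,i=14
  [7] ..### => .  t=2,i=4
  [6] ..##. => #  t=0,i=5
  [5] ..#.# => .  t=0,i=0
  [4] ..#.. => .  t=0,i=13
  [3] ...## => .  t=2,i=3
  [2] ...#. => #  t=0,i=12
  [1] ....# => .  t=0,i=11
  [0] ..... => #  t=0,i=9
  bits 11010111111110101001000101000101 = 3623522629

3623522629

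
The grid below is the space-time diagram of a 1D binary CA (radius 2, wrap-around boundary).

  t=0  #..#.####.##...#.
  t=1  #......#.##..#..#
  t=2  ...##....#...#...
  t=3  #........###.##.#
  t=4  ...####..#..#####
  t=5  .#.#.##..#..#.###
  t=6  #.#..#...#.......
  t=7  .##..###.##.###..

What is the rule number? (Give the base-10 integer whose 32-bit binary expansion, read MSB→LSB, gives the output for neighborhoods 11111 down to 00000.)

  ##### -> #   bit 31 = 1  t=4,i=14
  ####. -> #   bit 30 = 1  t=0,i=7
  ###.# -> .   bit 29 = 0  t=0,i=8
  ###.. -> #   bit 28 = 1  t=4,i=6
  ##.## -> #   bit 27 = 1  t=0,i=9
  ##.#. -> #   bit 26 = 1  t=5,i=0
  ##..# -> .   bit 25 = 0  t=1,i=11
  ##... -> .   bit 24 = 0  t=0,i=12
  #.### -> .   bit 23 = 0  t=0,i=5
  #.##. -> #   bit 22 = 1  t=0,i=10
  #.#.# -> .   bit 21 = 0  t=5,i=1
  #.#.. -> #   bit 20 = 1  t=0,i=0
  #..## -> .   bit 19 = 0  t=1,i=15
  #..#. -> .   bit 18 = 0  t=0,i=2
  #...# -> #   bit 17 = 1  t=0,i=13
  #.... -> .   bit 16 = 0  t=1,i=2
  .#### -> .   bit 15 = 0  t=0,i=6
  .###. -> .   bit 14 = 0  t=3,i=10
  .##.# -> #   bit 13 = 1  t=3,i=14
  .##.. -> .   bit 12 = 0  t=0,i=11
  .#.## -> .   bit 11 = 0  t=0,i=4
  .#.#. -> #   bit 10 = 1  t=0,i=16
  .#..# -> .   bit 9 = 0  t=0,i=1
  .#... -> #   bit 8 = 1  t=2,i=10
  ..### -> #   bit 7 = 1  t=3,i=9
  ..##. -> .   bit 6 = 0  t=1,i=16
  ..#.# -> .   bit 5 = 0  t=0,i=3
  ..#.. -> #   bit 4 = 1  t=1,i=13
  ...## -> .   bit 3 = 0  t=2,i=2
  ...#. -> .   bit 2 = 0  t=0,i=14
  ....# -> .   bit 1 = 0  t=1,i=5
  ..... -> #   bit 0 = 1  t=1,i=3
  bits 11011100010100100010010110010001 = 3696371089

3696371089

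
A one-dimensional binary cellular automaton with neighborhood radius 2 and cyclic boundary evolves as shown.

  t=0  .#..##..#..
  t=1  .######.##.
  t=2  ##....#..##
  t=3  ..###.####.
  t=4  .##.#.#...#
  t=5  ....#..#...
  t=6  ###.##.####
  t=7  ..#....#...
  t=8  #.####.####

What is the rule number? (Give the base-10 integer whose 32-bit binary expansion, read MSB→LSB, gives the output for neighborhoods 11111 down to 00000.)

  ##### -> .   bit 31 = 0  t=1,i=3
  ####. -> .   bit 30 = 0  t=1,i=5
  ###.# -> #   bit 29 = 1  t=1,i=6
  ###.. -> .   bit 28 = 0  t=2,i=1
  ##.## -> .   bit 27 = 0  t=1,i=7
  ##.#. -> .   bit 26 = 0  t=4,i=3
  ##..# -> #   bit 25 = 1  t=0,i=6
  ##... -> #   bit 24 = 1  t=2,i=2
  #.### -> #   bit 23 = 1  t=3,i=6
  #.##. -> .   bit 22 = 0  t=1,i=8
  #.#.# -> #   bit 21 = 1  t=4,i=4
  #.#.. -> .   bit 20 = 0  t=4,i=6
  #..## -> #   bit 19 = 1  t=0,i=3
  #..#. -> .   bit 18 = 0  t=0,i=7
  #...# -> .   bit 17 = 0  t=0,i=10
  #.... -> #   bit 16 = 1  t=2,i=3
  .#### -> .   bit 15 = 0  t=1,i=2
  .###. -> .   bit 14 = 0  t=3,i=3
  .##.# -> .   bit 13 = 0  t=4,i=2
  .##.. -> #   bit 12 = 1  t=0,i=5
  .#.## -> .   bit 11 = 0  t=4,i=0
  .#.#. -> .   bit 10 = 0  t=4,i=5
  .#..# -> #   bit 9 = 1  t=0,i=2
  .#... -> #   bit 8 = 1  t=0,i=9
  ..### -> #   bit 7 = 1  t=1,i=1
  ..##. -> #   bit 6 = 1  t=0,i=4
  ..#.# -> .   bit 5 = 0  t=4,i=10
  ..#.. -> #   bit 4 = 1  t=0,i=1
  ...## -> #   bit 3 = 1  t=3,i=1
  ...#. -> .   bit 2 = 0  t=0,i=0
  ....# -> #   bit 1 = 1  t=2,i=4
  ..... -> #   bit 0 = 1  t=5,i=0
  bits 00100011101010010001001111011011 = 598283227

598283227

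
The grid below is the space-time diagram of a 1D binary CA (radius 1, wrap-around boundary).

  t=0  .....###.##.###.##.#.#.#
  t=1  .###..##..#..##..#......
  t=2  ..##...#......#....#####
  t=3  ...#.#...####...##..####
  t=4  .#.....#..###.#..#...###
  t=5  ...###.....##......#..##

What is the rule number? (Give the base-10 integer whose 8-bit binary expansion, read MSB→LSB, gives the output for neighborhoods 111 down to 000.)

  [7] ### => #  t=0,i=6
  [6] ##. => #  t=0,i=7
  [5] #.# => .  t=0,i=8
  [4] #.. => .  t=0,i=0
  [3] .## => .  t=0,i=5
  [2] .#. => .  t=0,i=19
  [1] ..# => .  t=0,i=4
  [0] ... => #  t=0,i=1
  bits 11000001 = 193

193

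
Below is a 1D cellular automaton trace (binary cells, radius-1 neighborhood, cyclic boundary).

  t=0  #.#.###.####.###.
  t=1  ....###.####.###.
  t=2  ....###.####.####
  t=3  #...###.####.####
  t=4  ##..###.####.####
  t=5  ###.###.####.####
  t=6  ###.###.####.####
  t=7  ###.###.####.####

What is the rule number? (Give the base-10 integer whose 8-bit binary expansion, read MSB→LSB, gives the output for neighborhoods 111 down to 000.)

216

  nb ###: next=#  (t=0,i=5, bit7=1)
  nb ##.: next=#  (t=0,i=6, bit6=1)
  nb #.#: next=.  (t=0,i=1, bit5=0)
  nb #..: next=#  (t=1,i=16, bit4=1)
  nb .##: next=#  (t=0,i=4, bit3=1)
  nb .#.: next=.  (t=0,i=0, bit2=0)
  nb ..#: next=.  (t=1,i=3, bit1=0)
  nb ...: next=.  (t=1,i=0, bit0=0)
  bits 11011000 = 216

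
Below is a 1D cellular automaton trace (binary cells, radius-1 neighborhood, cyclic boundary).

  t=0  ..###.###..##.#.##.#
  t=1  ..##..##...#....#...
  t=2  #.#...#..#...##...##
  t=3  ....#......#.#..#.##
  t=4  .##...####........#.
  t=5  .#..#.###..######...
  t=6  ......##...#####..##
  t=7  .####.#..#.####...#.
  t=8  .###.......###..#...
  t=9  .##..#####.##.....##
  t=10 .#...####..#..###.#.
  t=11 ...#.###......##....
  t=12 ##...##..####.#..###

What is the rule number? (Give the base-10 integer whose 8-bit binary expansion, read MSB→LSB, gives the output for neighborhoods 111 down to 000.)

137

  [7] ### => #  t=0,i=3
  [6] ##. => .  t=0,i=4
  [5] #.# => .  t=0,i=5
  [4] #.. => .  t=0,i=0
  [3] .## => #  t=0,i=2
  [2] .#. => .  t=0,i=14
  [1] ..# => .  t=0,i=1
  [0] ... => #  t=1,i=0
  bits 10001001 = 137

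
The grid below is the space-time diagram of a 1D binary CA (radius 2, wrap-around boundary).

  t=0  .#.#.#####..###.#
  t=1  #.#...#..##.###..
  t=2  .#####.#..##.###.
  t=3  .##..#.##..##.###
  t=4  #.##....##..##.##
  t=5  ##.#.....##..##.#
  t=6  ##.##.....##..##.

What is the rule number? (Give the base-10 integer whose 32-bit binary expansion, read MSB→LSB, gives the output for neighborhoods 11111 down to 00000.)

  ##### -> .   bit 31 = 0  t=0,i=7
  ####. -> .   bit 30 = 0  t=0,i=8
  ###.# -> #   bit 29 = 1  t=0,i=14
  ###.. -> #   bit 28 = 1  t=0,i=9
  ##.## -> #   bit 27 = 1  t=1,i=11
  ##.#. -> .   bit 26 = 0  t=0,i=15
  ##..# -> #   bit 25 = 1  t=0,i=10
  ##... -> .   bit 24 = 0  t=4,i=4
  #.### -> .   bit 23 = 0  t=0,i=5
  #.##. -> .   bit 22 = 0  t=3,i=1
  #.#.# -> .   bit 21 = 0  t=0,i=1
  #.#.. -> #   bit 20 = 1  t=1,i=2
  #..## -> .   bit 19 = 0  t=0,i=11
  #..#. -> .   bit 18 = 0  t=1,i=16
  #...# -> #   bit 17 = 1  t=1,i=4
  #.... -> .   bit 16 = 0  t=4,i=5
  .#### -> #   bit 15 = 1  t=0,i=6
  .###. -> #   bit 14 = 1  t=0,i=13
  .##.# -> #   bit 13 = 1  t=1,i=10
  .##.. -> #   bit 12 = 1  t=3,i=2
  .#.## -> .   bit 11 = 0  t=0,i=4
  .#.#. -> #   bit 10 = 1  t=0,i=0
  .#..# -> #   bit 9 = 1  t=1,i=7
  .#... -> #   bit 8 = 1  t=1,i=3
  ..### -> #   bit 7 = 1  t=0,i=12
  ..##. -> .   bit 6 = 0  t=1,i=9
  ..#.# -> .   bit 5 = 0  t=1,i=0
  ..#.. -> .   bit 4 = 0  t=1,i=6
  ...## -> .   bit 3 = 0  t=4,i=7
  ...#. -> #   bit 2 = 1  t=1,i=5
  ....# -> .   bit 1 = 0  t=4,i=6
  ..... -> .   bit 0 = 0  t=5,i=6
  bits 00111010000100101111011110000100 = 974321540

974321540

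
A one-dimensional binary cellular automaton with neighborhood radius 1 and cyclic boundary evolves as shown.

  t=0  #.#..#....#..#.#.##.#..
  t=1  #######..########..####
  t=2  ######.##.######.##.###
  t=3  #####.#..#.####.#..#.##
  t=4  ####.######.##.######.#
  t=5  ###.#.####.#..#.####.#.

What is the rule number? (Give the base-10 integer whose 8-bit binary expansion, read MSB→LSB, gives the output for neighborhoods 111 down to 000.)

  ### -> #   bit 7 = 1  t=1,i=0
  ##. -> .   bit 6 = 0  t=0,i=18
  #.# -> #   bit 5 = 1  t=0,i=1
  #.. -> #   bit 4 = 1  t=0,i=3
  .## -> .   bit 3 = 0  t=0,i=17
  .#. -> #   bit 2 = 1  t=0,i=0
  ..# -> #   bit 1 = 1  t=0,i=4
  ... -> .   bit 0 = 0  t=0,i=7
  bits 10110110 = 182

182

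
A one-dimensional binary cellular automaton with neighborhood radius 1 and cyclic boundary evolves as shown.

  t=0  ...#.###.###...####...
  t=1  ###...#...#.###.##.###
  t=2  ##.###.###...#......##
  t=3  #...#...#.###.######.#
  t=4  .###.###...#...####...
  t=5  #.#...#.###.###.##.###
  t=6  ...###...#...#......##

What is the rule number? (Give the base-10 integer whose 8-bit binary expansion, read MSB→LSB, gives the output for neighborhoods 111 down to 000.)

  nb ###: next=#  (t=0,i=6, bit7=1)
  nb ##.: next=.  (t=0,i=7, bit6=0)
  nb #.#: next=.  (t=0,i=4, bit5=0)
  nb #..: next=#  (t=0,i=12, bit4=1)
  nb .##: next=.  (t=0,i=5, bit3=0)
  nb .#.: next=.  (t=0,i=3, bit2=0)
  nb ..#: next=#  (t=0,i=2, bit1=1)
  nb ...: next=#  (t=0,i=0, bit0=1)
  bits 10010011 = 147

147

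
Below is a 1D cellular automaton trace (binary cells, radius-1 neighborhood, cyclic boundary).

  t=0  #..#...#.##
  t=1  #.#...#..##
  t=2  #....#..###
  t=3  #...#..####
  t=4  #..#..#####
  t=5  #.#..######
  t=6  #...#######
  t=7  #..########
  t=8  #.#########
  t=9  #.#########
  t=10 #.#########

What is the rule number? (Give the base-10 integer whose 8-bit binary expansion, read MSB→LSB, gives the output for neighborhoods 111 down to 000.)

  ### -> #   bit 7 = 1  t=0,i=10
  ##. -> #   bit 6 = 1  t=0,i=0
  #.# -> .   bit 5 = 0  t=0,i=8
  #.. -> .   bit 4 = 0  t=0,i=1
  .## -> #   bit 3 = 1  t=0,i=9
  .#. -> .   bit 2 = 0  t=0,i=3
  ..# -> #   bit 1 = 1  t=0,i=2
  ... -> .   bit 0 = 0  t=0,i=5
  bits 11001010 = 202

202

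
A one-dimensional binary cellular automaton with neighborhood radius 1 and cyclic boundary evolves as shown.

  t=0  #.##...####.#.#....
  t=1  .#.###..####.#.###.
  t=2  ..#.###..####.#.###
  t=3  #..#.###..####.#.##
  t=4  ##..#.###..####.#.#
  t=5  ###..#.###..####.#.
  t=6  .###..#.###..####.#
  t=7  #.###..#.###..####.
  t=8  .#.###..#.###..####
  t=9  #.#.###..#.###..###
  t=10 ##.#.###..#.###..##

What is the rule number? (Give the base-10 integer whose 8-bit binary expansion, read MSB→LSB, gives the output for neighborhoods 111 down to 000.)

241

  ### -> #   bit 7 = 1  t=0,i=8
  ##. -> #   bit 6 = 1  t=0,i=3
  #.# -> #   bit 5 = 1  t=0,i=1
  #.. -> #   bit 4 = 1  t=0,i=4
  .## -> .   bit 3 = 0  t=0,i=2
  .#. -> .   bit 2 = 0  t=0,i=0
  ..# -> .   bit 1 = 0  t=0,i=6
  ... -> #   bit 0 = 1  t=0,i=5
  bits 11110001 = 241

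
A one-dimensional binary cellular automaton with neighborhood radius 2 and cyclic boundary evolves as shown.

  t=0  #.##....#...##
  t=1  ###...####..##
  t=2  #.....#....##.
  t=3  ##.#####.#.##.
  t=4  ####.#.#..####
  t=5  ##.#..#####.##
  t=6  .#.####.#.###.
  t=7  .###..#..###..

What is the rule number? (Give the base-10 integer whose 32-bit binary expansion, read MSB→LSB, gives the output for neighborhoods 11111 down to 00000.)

  nb #####: next=#  (t=1,i=0, bit31=1)
  nb ####.: next=.  (t=1,i=1, bit30=0)
  nb ###.#: next=#  (t=0,i=0, bit29=1)
  nb ###..: next=.  (t=1,i=2, bit28=0)
  nb ##.##: next=#  (t=0,i=1, bit27=1)
  nb ##.#.: next=.  (t=2,i=13, bit26=0)
  nb ##..#: next=.  (t=1,i=10, bit25=0)
  nb ##...: next=.  (t=0,i=4, bit24=0)
  nb #.###: next=#  (t=3,i=3, bit23=1)
  nb #.##.: next=#  (t=0,i=2, bit22=1)
  nb #.#.#: next=.  (t=3,i=9, bit21=0)
  nb #.#..: next=#  (t=2,i=0, bit20=1)
  nb #..##: next=#  (t=1,i=11, bit19=1)
  nb #..#.: next=.  (t=6,i=0, bit18=0)
  nb #...#: next=.  (t=0,i=10, bit17=0)
  nb #....: next=.  (t=0,i=5, bit16=0)
  nb .####: next=.  (t=1,i=7, bit15=0)
  nb .###.: next=#  (t=0,i=13, bit14=1)
  nb .##.#: next=#  (t=2,i=12, bit13=1)
  nb .##..: next=.  (t=0,i=3, bit12=0)
  nb .#.##: next=#  (t=3,i=10, bit11=1)
  nb .#.#.: next=#  (t=4,i=6, bit10=1)
  nb .#..#: next=#  (t=4,i=8, bit9=1)
  nb .#...: next=#  (t=0,i=9, bit8=1)
  nb ..###: next=#  (t=0,i=12, bit7=1)
  nb ..##.: next=#  (t=2,i=11, bit6=1)
  nb ..#.#: next=#  (t=6,i=1, bit5=1)
  nb ..#..: next=#  (t=0,i=8, bit4=1)
  nb ...##: next=.  (t=0,i=11, bit3=0)
  nb ...#.: next=#  (t=0,i=7, bit2=1)
  nb ....#: next=#  (t=0,i=6, bit1=1)
  nb .....: next=#  (t=2,i=3, bit0=1)
  bits 10101000110110000110111111110111 = 2832756727

2832756727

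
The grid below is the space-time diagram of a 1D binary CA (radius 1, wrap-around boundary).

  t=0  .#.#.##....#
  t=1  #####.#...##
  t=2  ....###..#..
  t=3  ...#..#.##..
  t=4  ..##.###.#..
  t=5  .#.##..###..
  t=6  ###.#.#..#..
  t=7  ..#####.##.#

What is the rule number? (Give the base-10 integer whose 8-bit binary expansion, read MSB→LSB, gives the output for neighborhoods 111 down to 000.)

102

  ### -> .   bit 7 = 0  t=1,i=0
  ##. -> #   bit 6 = 1  t=0,i=6
  #.# -> #   bit 5 = 1  t=0,i=0
  #.. -> .   bit 4 = 0  t=0,i=7
  .## -> .   bit 3 = 0  t=0,i=5
  .#. -> #   bit 2 = 1  t=0,i=1
  ..# -> #   bit 1 = 1  t=0,i=10
  ... -> .   bit 0 = 0  t=0,i=8
  bits 01100110 = 102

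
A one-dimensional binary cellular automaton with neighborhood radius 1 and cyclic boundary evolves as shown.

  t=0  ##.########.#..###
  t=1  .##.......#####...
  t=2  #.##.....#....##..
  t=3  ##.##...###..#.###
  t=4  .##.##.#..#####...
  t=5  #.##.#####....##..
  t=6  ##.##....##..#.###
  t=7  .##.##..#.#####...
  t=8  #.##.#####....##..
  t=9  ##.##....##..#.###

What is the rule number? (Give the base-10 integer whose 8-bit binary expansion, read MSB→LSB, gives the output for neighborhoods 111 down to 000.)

  nb ###: next=.  (t=0,i=0, bit7=0)
  nb ##.: next=#  (t=0,i=1, bit6=1)
  nb #.#: next=#  (t=0,i=2, bit5=1)
  nb #..: next=#  (t=0,i=13, bit4=1)
  nb .##: next=.  (t=0,i=3, bit3=0)
  nb .#.: next=#  (t=0,i=12, bit2=1)
  nb ..#: next=#  (t=0,i=14, bit1=1)
  nb ...: next=.  (t=1,i=4, bit0=0)
  bits 01110110 = 118

118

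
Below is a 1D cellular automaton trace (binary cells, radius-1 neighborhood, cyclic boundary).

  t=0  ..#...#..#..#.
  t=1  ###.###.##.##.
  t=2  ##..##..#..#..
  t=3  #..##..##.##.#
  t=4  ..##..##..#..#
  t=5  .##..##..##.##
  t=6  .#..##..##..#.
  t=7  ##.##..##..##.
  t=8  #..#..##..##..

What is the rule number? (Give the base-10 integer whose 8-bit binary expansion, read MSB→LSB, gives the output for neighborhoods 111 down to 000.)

  [7] ### => #  t=1,i=1
  [6] ##. => .  t=1,i=2
  [5] #.# => .  t=1,i=3
  [4] #.. => .  t=0,i=3
  [3] .## => #  t=1,i=0
  [2] .#. => #  t=0,i=2
  [1] ..# => #  t=0,i=1
  [0] ... => #  t=0,i=0
  bits 10001111 = 143

143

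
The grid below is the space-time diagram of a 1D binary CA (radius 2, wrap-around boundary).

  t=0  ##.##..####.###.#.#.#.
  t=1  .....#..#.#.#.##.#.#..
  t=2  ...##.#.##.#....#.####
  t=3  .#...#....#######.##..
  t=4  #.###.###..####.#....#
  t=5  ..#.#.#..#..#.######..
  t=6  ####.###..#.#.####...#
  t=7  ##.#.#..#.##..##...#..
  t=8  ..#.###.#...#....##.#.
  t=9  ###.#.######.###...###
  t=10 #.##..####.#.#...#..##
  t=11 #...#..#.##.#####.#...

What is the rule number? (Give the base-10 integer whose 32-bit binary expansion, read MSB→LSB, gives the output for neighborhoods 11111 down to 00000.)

2794686246

  ##### -> #   bit 31 = 1  t=3,i=12
  ####. -> .   bit 30 = 0  t=0,i=9
  ###.# -> #   bit 29 = 1  t=0,i=10
  ###.. -> .   bit 28 = 0  t=2,i=21
  ##.## -> .   bit 27 = 0  t=0,i=2
  ##.#. -> #   bit 26 = 1  t=0,i=15
  ##..# -> #   bit 25 = 1  t=0,i=5
  ##... -> .   bit 24 = 0  t=2,i=0
  #.### -> #   bit 23 = 1  t=0,i=12
  #.##. -> .   bit 22 = 0  t=0,i=0
  #.#.# -> .   bit 21 = 0  t=0,i=16
  #.#.. -> #   bit 20 = 1  t=1,i=19
  #..## -> .   bit 19 = 0  t=0,i=6
  #..#. -> .   bit 18 = 0  t=1,i=7
  #...# -> #   bit 17 = 1  t=2,i=1
  #.... -> #   bit 16 = 1  t=1,i=21
  .#### -> #   bit 15 = 1  t=0,i=8
  .###. -> .   bit 14 = 0  t=0,i=13
  .##.# -> .   bit 13 = 0  t=0,i=1
  .##.. -> .   bit 12 = 0  t=0,i=4
  .#.## -> .   bit 11 = 0  t=0,i=21
  .#.#. -> #   bit 10 = 1  t=0,i=17
  .#..# -> #   bit 9 = 1  t=1,i=6
  .#... -> #   bit 8 = 1  t=1,i=20
  ..### -> .   bit 7 = 0  t=0,i=7
  ..##. -> .   bit 6 = 0  t=2,i=3
  ..#.# -> #   bit 5 = 1  t=1,i=8
  ..#.. -> .   bit 4 = 0  t=1,i=5
  ...## -> .   bit 3 = 0  t=2,i=2
  ...#. -> #   bit 2 = 1  t=1,i=4
  ....# -> #   bit 1 = 1  t=1,i=3
  ..... -> .   bit 0 = 0  t=1,i=0
  bits 10100110100100111000011100100110 = 2794686246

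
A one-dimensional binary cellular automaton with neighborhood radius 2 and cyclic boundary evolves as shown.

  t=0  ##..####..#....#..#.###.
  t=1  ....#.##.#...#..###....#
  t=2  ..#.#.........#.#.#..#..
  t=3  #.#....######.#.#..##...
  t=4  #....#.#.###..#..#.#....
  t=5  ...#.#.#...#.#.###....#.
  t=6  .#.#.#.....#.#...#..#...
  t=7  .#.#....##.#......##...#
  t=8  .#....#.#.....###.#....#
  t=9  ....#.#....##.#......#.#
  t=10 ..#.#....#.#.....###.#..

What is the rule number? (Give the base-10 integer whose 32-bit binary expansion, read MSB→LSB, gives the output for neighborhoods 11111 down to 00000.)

  nb #####: next=#  (t=3,i=9, bit31=1)
  nb ####.: next=#  (t=0,i=6, bit30=1)
  nb ###.#: next=.  (t=0,i=22, bit29=0)
  nb ###..: next=#  (t=0,i=7, bit28=1)
  nb ##.##: next=#  (t=0,i=23, bit27=1)
  nb ##.#.: next=.  (t=1,i=8, bit26=0)
  nb ##..#: next=.  (t=0,i=2, bit25=0)
  nb ##...: next=.  (t=1,i=19, bit24=0)
  nb #.###: next=.  (t=0,i=20, bit23=0)
  nb #.##.: next=.  (t=0,i=0, bit22=0)
  nb #.#.#: next=#  (t=2,i=16, bit21=1)
  nb #.#..: next=.  (t=1,i=9, bit20=0)
  nb #..##: next=.  (t=0,i=3, bit19=0)
  nb #..#.: next=#  (t=0,i=9, bit18=1)
  nb #...#: next=.  (t=1,i=11, bit17=0)
  nb #....: next=.  (t=0,i=12, bit16=0)
  nb .####: next=.  (t=0,i=5, bit15=0)
  nb .###.: next=.  (t=0,i=21, bit14=0)
  nb .##.#: next=.  (t=1,i=7, bit13=0)
  nb .##..: next=.  (t=0,i=1, bit12=0)
  nb .#.##: next=.  (t=0,i=19, bit11=0)
  nb .#.#.: next=.  (t=2,i=3, bit10=0)
  nb .#..#: next=#  (t=0,i=16, bit9=1)
  nb .#...: next=.  (t=0,i=11, bit8=0)
  nb ..###: next=#  (t=0,i=4, bit7=1)
  nb ..##.: next=#  (t=3,i=19, bit6=1)
  nb ..#.#: next=#  (t=0,i=18, bit5=1)
  nb ..#..: next=.  (t=0,i=10, bit4=0)
  nb ...##: next=.  (t=3,i=6, bit3=0)
  nb ...#.: next=.  (t=0,i=14, bit2=0)
  nb ....#: next=#  (t=0,i=13, bit1=1)
  nb .....: next=#  (t=2,i=7, bit0=1)
  bits 11011000001001000000001011100011 = 3626238691

3626238691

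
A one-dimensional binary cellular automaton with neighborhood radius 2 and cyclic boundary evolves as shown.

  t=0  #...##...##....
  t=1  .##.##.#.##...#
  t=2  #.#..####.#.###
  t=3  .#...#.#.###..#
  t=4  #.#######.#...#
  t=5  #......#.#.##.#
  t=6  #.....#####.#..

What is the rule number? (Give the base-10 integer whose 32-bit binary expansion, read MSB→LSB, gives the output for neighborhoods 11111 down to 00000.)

1143111140

  ##### -> .   bit 31 = 0  t=4,i=4
  ####. -> #   bit 30 = 1  t=2,i=7
  ###.# -> .   bit 29 = 0  t=2,i=0
  ###.. -> .   bit 28 = 0  t=3,i=11
  ##.## -> .   bit 27 = 0  t=1,i=3
  ##.#. -> #   bit 26 = 1  t=1,i=6
  ##..# -> .   bit 25 = 0  t=3,i=12
  ##... -> .   bit 24 = 0  t=0,i=6
  #.### -> .   bit 23 = 0  t=2,i=12
  #.##. -> .   bit 22 = 0  t=1,i=1
  #.#.# -> #   bit 21 = 1  t=1,i=7
  #.#.. -> .   bit 20 = 0  t=2,i=2
  #..## -> .   bit 19 = 0  t=2,i=4
  #..#. -> .   bit 18 = 0  t=3,i=13
  #...# -> #   bit 17 = 1  t=0,i=2
  #.... -> .   bit 16 = 0  t=0,i=12
  .#### -> .   bit 15 = 0  t=2,i=6
  .###. -> #   bit 14 = 1  t=3,i=10
  .##.# -> #   bit 13 = 1  t=1,i=2
  .##.. -> #   bit 12 = 1  t=0,i=5
  .#.## -> #   bit 11 = 1  t=1,i=0
  .#.#. -> #   bit 10 = 1  t=3,i=0
  .#..# -> .   bit 9 = 0  t=2,i=3
  .#... -> #   bit 8 = 1  t=0,i=1
  ..### -> #   bit 7 = 1  t=2,i=5
  ..##. -> #   bit 6 = 1  t=0,i=4
  ..#.# -> #   bit 5 = 1  t=1,i=14
  ..#.. -> .   bit 4 = 0  t=0,i=0
  ...## -> .   bit 3 = 0  t=0,i=3
  ...#. -> #   bit 2 = 1  t=0,i=14
  ....# -> .   bit 1 = 0  t=0,i=13
  ..... -> .   bit 0 = 0  t=5,i=3
  bits 01000100001000100111110111100100 = 1143111140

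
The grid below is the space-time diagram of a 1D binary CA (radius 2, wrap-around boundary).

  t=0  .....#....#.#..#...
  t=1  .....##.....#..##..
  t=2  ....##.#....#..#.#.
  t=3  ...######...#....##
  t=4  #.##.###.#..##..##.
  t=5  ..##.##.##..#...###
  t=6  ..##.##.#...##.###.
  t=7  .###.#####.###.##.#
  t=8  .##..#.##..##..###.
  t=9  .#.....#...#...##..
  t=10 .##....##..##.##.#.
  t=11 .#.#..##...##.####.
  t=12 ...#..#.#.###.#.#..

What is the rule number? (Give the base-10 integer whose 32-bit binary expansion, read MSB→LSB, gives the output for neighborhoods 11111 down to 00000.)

  ##### -> #   bit 31 = 1  t=3,i=5
  ####. -> #   bit 30 = 1  t=3,i=7
  ###.# -> .   bit 29 = 0  t=4,i=7
  ###.. -> .   bit 28 = 0  t=3,i=8
  ##.## -> .   bit 27 = 0  t=4,i=4
  ##.#. -> #   bit 26 = 1  t=2,i=6
  ##..# -> .   bit 25 = 0  t=4,i=14
  ##... -> #   bit 24 = 1  t=1,i=7
  #.### -> #   bit 23 = 1  t=4,i=5
  #.##. -> #   bit 22 = 1  t=4,i=2
  #.#.# -> .   bit 21 = 0  t=4,i=0
  #.#.. -> #   bit 20 = 1  t=0,i=12
  #..## -> .   bit 19 = 0  t=1,i=14
  #..#. -> .   bit 18 = 0  t=0,i=14
  #...# -> .   bit 17 = 0  t=3,i=1
  #.... -> .   bit 16 = 0  t=0,i=7
  .#### -> .   bit 15 = 0  t=3,i=4
  .###. -> #   bit 14 = 1  t=4,i=6
  .##.# -> #   bit 13 = 1  t=2,i=5
  .##.. -> .   bit 12 = 0  t=1,i=6
  .#.## -> .   bit 11 = 0  t=4,i=1
  .#.#. -> .   bit 10 = 0  t=0,i=11
  .#..# -> .   bit 9 = 0  t=0,i=13
  .#... -> #   bit 8 = 1  t=0,i=6
  ..### -> #   bit 7 = 1  t=3,i=3
  ..##. -> #   bit 6 = 1  t=1,i=5
  ..#.# -> .   bit 5 = 0  t=0,i=10
  ..#.. -> #   bit 4 = 1  t=0,i=5
  ...## -> #   bit 3 = 1  t=1,i=4
  ...#. -> .   bit 2 = 0  t=0,i=4
  ....# -> .   bit 1 = 0  t=0,i=3
  ..... -> .   bit 0 = 0  t=0,i=0
  bits 11000101110100000110000111011000 = 3318768088

3318768088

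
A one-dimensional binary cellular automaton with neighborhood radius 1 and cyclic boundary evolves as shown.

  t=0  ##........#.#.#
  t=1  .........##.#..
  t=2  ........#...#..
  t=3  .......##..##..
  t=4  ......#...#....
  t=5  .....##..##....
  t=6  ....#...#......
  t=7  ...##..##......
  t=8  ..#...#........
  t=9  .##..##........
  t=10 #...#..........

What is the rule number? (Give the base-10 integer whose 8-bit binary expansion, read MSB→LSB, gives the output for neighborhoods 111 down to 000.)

  nb ###: next=.  (t=0,i=0, bit7=0)
  nb ##.: next=.  (t=0,i=1, bit6=0)
  nb #.#: next=.  (t=0,i=11, bit5=0)
  nb #..: next=.  (t=0,i=2, bit4=0)
  nb .##: next=.  (t=0,i=14, bit3=0)
  nb .#.: next=#  (t=0,i=10, bit2=1)
  nb ..#: next=#  (t=0,i=9, bit1=1)
  nb ...: next=.  (t=0,i=3, bit0=0)
  bits 00000110 = 6

6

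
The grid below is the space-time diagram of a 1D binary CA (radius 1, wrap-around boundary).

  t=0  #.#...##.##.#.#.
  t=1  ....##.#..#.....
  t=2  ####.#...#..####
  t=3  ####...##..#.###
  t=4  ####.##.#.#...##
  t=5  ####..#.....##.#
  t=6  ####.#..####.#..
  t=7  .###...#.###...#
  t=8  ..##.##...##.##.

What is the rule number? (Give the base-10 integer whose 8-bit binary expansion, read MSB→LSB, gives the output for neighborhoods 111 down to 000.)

195

  nb ###: next=#  (t=2,i=0, bit7=1)
  nb ##.: next=#  (t=0,i=7, bit6=1)
  nb #.#: next=.  (t=0,i=1, bit5=0)
  nb #..: next=.  (t=0,i=3, bit4=0)
  nb .##: next=.  (t=0,i=6, bit3=0)
  nb .#.: next=.  (t=0,i=0, bit2=0)
  nb ..#: next=#  (t=0,i=5, bit1=1)
  nb ...: next=#  (t=0,i=4, bit0=1)
  bits 11000011 = 195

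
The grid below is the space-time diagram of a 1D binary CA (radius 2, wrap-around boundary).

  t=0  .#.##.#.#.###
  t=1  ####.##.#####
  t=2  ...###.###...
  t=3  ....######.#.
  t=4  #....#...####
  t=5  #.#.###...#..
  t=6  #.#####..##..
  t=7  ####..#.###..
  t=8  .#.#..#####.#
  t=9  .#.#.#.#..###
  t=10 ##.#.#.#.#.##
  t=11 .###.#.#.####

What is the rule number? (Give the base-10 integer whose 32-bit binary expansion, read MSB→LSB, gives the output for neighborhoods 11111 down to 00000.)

1023007092

  ##### -> .   bit 31 = 0  t=1,i=0
  ####. -> .   bit 30 = 0  t=1,i=2
  ###.# -> #   bit 29 = 1  t=0,i=12
  ###.. -> #   bit 28 = 1  t=2,i=9
  ##.## -> #   bit 27 = 1  t=1,i=4
  ##.#. -> #   bit 26 = 1  t=0,i=0
  ##..# -> .   bit 25 = 0  t=6,i=7
  ##... -> .   bit 24 = 0  t=2,i=10
  #.### -> #   bit 23 = 1  t=0,i=10
  #.##. -> #   bit 22 = 1  t=0,i=3
  #.#.# -> #   bit 21 = 1  t=0,i=1
  #.#.. -> #   bit 20 = 1  t=3,i=11
  #..## -> #   bit 19 = 1  t=6,i=8
  #..#. -> .   bit 18 = 0  t=5,i=12
  #...# -> .   bit 17 = 0  t=4,i=7
  #.... -> #   bit 16 = 1  t=2,i=11
  .#### -> #   bit 15 = 1  t=1,i=9
  .###. -> #   bit 14 = 1  t=0,i=11
  .##.# -> .   bit 13 = 0  t=0,i=4
  .##.. -> #   bit 12 = 1  t=6,i=10
  .#.## -> #   bit 11 = 1  t=0,i=2
  .#.#. -> .   bit 10 = 0  t=0,i=7
  .#..# -> .   bit 9 = 0  t=5,i=11
  .#... -> #   bit 8 = 1  t=3,i=12
  ..### -> .   bit 7 = 0  t=2,i=3
  ..##. -> #   bit 6 = 1  t=6,i=9
  ..#.# -> #   bit 5 = 1  t=5,i=0
  ..#.. -> #   bit 4 = 1  t=4,i=5
  ...## -> .   bit 3 = 0  t=2,i=2
  ...#. -> #   bit 2 = 1  t=4,i=4
  ....# -> .   bit 1 = 0  t=2,i=1
  ..... -> .   bit 0 = 0  t=2,i=0
  bits 00111100111110011101100101110100 = 1023007092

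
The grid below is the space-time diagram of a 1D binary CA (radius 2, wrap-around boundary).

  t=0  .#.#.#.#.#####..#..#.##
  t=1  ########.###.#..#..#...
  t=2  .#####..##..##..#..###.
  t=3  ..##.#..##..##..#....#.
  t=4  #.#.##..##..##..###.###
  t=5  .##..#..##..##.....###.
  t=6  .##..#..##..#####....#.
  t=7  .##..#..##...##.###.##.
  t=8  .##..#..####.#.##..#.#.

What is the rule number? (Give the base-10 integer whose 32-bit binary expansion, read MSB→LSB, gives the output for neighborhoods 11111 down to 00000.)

  [31] ##### => #  t=0,i=11
  [30] ####. => .  t=0,i=12
  [29] ###.# => .  t=1,i=7
  [28] ###.. => #  t=0,i=13
  [27] ##.## => #  t=1,i=8
  [26] ##.#. => #  t=0,i=0
  [25] ##..# => .  t=0,i=14
  [24] ##... => #  t=5,i=14
  [23] #.### => #  t=0,i=9
  [22] #.##. => .  t=0,i=21
  [21] #.#.# => #  t=0,i=1
  [20] #.#.. => #  t=1,i=13
  [19] #..## => .  t=2,i=0
  [18] #..#. => .  t=0,i=15
  [17] #...# => #  t=1,i=21
  [16] #.... => #  t=3,i=18
  [15] .#### => #  t=0,i=10
  [14] .###. => .  t=1,i=10
  [13] .##.# => .  t=0,i=22
  [12] .##.. => #  t=2,i=9
  [11] .#.## => .  t=0,i=8
  [10] .#.#. => #  t=0,i=2
  [9] .#..# => .  t=0,i=17
  [8] .#... => #  t=1,i=20
  [7] ..### => .  t=1,i=0
  [6] ..##. => #  t=2,i=8
  [5] ..#.# => #  t=0,i=19
  [4] ..#.. => #  t=0,i=16
  [3] ...## => .  t=1,i=22
  [2] ...#. => #  t=3,i=20
  [1] ....# => .  t=3,i=19
  [0] ..... => #  t=5,i=16
  bits 10011101101100111001010101110101 = 2645792117

2645792117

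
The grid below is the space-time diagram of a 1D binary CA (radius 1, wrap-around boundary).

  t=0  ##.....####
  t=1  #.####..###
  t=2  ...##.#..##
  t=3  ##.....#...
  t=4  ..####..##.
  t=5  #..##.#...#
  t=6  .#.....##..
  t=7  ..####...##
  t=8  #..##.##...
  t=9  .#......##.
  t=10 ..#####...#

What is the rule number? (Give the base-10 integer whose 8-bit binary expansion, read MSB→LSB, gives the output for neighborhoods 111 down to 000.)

  ###|#  b7=1 t=0,i=0
  ##.|.  b6=0 t=0,i=1
  #.#|.  b5=0 t=1,i=1
  #..|#  b4=1 t=0,i=2
  .##|.  b3=0 t=0,i=7
  .#.|.  b2=0 t=2,i=6
  ..#|.  b1=0 t=0,i=6
  ...|#  b0=1 t=0,i=3
  bits 10010001 = 145

145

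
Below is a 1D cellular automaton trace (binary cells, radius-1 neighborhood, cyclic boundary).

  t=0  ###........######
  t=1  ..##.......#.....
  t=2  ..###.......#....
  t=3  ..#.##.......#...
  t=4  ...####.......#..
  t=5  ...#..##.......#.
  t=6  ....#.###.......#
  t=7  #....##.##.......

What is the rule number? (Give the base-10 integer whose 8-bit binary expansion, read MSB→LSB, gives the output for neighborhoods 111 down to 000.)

120

  ### -> .   bit 7 = 0  t=0,i=0
  ##. -> #   bit 6 = 1  t=0,i=2
  #.# -> #   bit 5 = 1  t=3,i=3
  #.. -> #   bit 4 = 1  t=0,i=3
  .## -> #   bit 3 = 1  t=0,i=11
  .#. -> .   bit 2 = 0  t=1,i=11
  ..# -> .   bit 1 = 0  t=0,i=10
  ... -> .   bit 0 = 0  t=0,i=4
  bits 01111000 = 120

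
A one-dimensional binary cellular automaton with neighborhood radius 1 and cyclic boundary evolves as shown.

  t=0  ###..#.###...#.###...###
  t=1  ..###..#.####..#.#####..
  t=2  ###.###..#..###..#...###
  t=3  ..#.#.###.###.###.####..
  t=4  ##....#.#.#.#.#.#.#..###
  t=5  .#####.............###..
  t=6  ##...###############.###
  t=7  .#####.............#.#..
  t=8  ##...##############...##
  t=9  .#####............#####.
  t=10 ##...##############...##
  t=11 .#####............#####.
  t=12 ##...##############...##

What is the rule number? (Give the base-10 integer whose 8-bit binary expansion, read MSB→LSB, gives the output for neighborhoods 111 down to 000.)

  ### -> .   bit 7 = 0  t=0,i=0
  ##. -> #   bit 6 = 1  t=0,i=2
  #.# -> .   bit 5 = 0  t=0,i=6
  #.. -> #   bit 4 = 1  t=0,i=3
  .## -> #   bit 3 = 1  t=0,i=7
  .#. -> .   bit 2 = 0  t=0,i=5
  ..# -> #   bit 1 = 1  t=0,i=4
  ... -> #   bit 0 = 1  t=0,i=11
  bits 01011011 = 91

91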